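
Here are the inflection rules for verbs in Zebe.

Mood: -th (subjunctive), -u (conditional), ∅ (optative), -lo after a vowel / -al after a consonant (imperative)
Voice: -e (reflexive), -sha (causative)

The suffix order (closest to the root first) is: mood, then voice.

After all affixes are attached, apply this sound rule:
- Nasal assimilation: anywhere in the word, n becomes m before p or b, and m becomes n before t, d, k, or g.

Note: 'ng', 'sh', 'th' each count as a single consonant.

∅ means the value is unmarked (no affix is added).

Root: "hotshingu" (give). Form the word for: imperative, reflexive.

Attach mood imperative -lo (after vowel 'u') → hotshingulo.
Attach voice reflexive -e → hotshinguloe.
Nasal assimilation: no change.

hotshinguloe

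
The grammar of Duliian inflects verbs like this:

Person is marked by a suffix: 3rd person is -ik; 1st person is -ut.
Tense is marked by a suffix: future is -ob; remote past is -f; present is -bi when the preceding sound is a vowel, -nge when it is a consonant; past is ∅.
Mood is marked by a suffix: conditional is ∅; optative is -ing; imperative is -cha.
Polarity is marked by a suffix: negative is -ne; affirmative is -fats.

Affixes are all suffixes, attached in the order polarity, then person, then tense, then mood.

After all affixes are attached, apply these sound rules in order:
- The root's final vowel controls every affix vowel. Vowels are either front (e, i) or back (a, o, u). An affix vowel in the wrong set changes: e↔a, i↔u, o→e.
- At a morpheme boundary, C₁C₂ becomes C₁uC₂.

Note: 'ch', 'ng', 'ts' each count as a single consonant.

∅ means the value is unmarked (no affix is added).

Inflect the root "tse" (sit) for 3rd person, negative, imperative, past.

Attach polarity negative -ne → tsene.
Attach person 3rd person -ik → tseneik.
tense = past: zero marking, form stays tseneik.
Attach mood imperative -cha → tseneikcha.
Apply vowel harmony: tseneikcha → tseneikche.
Apply epenthesis: tseneikche → tseneikuche.

tseneikuche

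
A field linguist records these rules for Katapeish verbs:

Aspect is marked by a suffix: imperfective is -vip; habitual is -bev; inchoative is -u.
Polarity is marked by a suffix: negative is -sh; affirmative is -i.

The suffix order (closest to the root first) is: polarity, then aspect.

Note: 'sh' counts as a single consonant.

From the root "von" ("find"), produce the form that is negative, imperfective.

vonshvip

Attach polarity negative -sh → vonsh.
Attach aspect imperfective -vip → vonshvip.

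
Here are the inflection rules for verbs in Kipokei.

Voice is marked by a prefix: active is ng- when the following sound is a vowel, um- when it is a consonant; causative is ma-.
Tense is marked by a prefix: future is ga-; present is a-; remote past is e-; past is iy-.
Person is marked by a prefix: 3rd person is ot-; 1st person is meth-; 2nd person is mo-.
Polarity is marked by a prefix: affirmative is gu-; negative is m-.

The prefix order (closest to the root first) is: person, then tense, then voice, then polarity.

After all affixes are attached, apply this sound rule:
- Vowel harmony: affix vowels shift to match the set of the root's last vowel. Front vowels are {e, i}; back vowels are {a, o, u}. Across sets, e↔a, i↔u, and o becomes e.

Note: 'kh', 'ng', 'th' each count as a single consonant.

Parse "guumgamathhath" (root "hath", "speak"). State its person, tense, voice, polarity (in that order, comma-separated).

1st person, future, active, affirmative

Segment: gu-um-ga-meth-hath.
person: meth- → 1st person.
tense: ga- → future.
voice: ng/um- → active.
polarity: gu- → affirmative.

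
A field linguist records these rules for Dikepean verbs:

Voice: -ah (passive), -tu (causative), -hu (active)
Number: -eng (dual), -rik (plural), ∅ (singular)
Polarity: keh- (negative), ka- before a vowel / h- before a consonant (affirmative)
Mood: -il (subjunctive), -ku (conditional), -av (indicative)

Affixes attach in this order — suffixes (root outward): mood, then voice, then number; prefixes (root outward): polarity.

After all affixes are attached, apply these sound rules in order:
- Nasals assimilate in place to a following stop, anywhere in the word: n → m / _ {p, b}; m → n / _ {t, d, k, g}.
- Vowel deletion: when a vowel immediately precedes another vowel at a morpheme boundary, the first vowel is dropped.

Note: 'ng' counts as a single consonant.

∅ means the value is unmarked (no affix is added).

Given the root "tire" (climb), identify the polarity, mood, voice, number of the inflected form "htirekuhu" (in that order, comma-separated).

affirmative, conditional, active, singular

Segment: h-tire-ku-hu.
polarity: ka/h- → affirmative.
mood: -ku → conditional.
voice: -hu → active.
number: ∅ → singular.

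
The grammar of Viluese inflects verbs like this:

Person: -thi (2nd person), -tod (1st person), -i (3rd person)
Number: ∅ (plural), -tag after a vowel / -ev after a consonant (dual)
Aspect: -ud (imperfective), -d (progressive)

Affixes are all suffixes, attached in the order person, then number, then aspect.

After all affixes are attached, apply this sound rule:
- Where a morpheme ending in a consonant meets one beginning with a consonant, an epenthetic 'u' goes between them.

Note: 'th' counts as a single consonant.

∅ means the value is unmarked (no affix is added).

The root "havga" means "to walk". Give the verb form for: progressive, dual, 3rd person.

havgaitagud

Attach person 3rd person -i → havgai.
Attach number dual -tag (after vowel 'i') → havgaitag.
Attach aspect progressive -d → havgaitagd.
Apply epenthesis: havgaitagd → havgaitagud.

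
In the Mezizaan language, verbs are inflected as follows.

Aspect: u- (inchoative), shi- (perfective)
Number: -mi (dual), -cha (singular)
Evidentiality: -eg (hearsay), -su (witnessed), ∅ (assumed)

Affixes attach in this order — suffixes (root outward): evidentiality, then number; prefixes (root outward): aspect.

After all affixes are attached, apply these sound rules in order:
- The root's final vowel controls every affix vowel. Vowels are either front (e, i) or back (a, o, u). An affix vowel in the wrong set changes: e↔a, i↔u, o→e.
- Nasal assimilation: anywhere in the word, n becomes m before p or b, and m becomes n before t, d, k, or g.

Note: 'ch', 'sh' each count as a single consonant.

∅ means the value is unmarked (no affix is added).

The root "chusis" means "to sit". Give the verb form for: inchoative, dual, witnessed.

Attach aspect inchoative u- → uchusis.
Attach evidentiality witnessed -su → uchusissu.
Attach number dual -mi → uchusissumi.
Apply vowel harmony: uchusissumi → ichusissimi.
Nasal assimilation: no change.

ichusissimi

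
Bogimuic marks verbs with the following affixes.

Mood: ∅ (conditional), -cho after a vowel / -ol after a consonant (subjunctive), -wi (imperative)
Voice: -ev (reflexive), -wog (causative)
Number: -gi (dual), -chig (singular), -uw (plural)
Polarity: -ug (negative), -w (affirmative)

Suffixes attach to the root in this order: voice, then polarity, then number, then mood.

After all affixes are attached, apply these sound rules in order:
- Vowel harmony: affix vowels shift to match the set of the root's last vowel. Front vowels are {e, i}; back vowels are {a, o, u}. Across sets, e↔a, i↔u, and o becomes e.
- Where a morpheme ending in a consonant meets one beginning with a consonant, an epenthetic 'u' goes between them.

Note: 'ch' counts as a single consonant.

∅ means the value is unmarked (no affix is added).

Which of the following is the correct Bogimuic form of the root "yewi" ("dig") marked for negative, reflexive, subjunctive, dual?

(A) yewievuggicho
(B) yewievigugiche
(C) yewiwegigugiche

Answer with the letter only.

B

Attach voice reflexive -ev → yewiev.
Attach polarity negative -ug → yewievug.
Attach number dual -gi → yewievuggi.
Attach mood subjunctive -cho (after vowel 'i') → yewievuggicho.
Apply vowel harmony: yewievuggicho → yewieviggiche.
Apply epenthesis: yewieviggiche → yewievigugiche.
So the correct form is yewievigugiche, option (B).
(A) yewievuggicho is wrong: it fails to apply the sound rule(s).
(C) yewiwegigugiche is wrong: it uses causative instead of reflexive for voice.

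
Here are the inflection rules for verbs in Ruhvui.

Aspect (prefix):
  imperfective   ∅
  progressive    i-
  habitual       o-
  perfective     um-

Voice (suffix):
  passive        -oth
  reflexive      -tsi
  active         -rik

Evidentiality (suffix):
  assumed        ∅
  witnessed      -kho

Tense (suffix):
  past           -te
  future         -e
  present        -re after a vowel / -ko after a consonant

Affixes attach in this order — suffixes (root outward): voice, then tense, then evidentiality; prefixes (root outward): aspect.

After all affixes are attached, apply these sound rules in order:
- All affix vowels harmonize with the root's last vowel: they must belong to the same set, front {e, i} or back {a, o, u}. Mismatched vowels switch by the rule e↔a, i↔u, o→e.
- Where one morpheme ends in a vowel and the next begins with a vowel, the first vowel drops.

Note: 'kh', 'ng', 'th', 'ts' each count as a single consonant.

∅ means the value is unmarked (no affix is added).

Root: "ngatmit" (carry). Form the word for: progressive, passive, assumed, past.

Attach voice passive -oth → ngatmitoth.
Attach tense past -te → ngatmitothte.
Attach aspect progressive i- → ingatmitothte.
evidentiality = assumed: zero marking, form stays ingatmitothte.
Apply vowel harmony: ingatmitothte → ingatmitethte.
Vowel deletion: no change.

ingatmitethte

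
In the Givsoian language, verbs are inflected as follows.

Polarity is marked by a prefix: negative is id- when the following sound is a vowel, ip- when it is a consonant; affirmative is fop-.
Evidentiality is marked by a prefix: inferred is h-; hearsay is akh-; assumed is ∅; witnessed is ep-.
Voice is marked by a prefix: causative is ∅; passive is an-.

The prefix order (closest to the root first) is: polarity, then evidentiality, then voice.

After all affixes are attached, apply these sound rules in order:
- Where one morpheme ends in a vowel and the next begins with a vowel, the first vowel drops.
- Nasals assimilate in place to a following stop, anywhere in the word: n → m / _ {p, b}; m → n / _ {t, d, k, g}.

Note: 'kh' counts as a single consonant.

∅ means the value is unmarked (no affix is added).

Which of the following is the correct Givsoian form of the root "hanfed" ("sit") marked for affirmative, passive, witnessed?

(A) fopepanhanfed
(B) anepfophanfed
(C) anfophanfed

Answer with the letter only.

B

Attach polarity affirmative fop- → fophanfed.
Attach evidentiality witnessed ep- → epfophanfed.
Attach voice passive an- → anepfophanfed.
Vowel deletion: no change.
Nasal assimilation: no change.
So the correct form is anepfophanfed, option (B).
(C) anfophanfed is wrong: it uses assumed instead of witnessed for evidentiality.
(A) fopepanhanfed is wrong: it has the affixes in the wrong order.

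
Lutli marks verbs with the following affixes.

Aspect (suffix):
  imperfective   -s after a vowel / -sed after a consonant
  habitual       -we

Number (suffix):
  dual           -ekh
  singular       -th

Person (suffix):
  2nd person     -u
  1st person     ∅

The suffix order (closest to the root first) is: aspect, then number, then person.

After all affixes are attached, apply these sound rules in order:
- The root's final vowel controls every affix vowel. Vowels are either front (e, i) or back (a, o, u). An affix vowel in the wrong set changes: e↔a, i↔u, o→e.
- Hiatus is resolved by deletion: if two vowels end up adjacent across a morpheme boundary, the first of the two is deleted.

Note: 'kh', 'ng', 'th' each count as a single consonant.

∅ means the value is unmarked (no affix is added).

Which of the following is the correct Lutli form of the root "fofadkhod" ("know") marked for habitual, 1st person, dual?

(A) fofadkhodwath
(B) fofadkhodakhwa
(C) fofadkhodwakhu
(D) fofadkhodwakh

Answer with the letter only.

Attach aspect habitual -we → fofadkhodwe.
Attach number dual -ekh → fofadkhodweekh.
person = 1st person: zero marking, form stays fofadkhodweekh.
Apply vowel harmony: fofadkhodweekh → fofadkhodwaakh.
Apply vowel deletion: fofadkhodwaakh → fofadkhodwakh.
So the correct form is fofadkhodwakh, option (D).
(A) fofadkhodwath is wrong: it uses singular instead of dual for number.
(B) fofadkhodakhwa is wrong: it has the affixes in the wrong order.
(C) fofadkhodwakhu is wrong: it uses 2nd person instead of 1st person for person.

D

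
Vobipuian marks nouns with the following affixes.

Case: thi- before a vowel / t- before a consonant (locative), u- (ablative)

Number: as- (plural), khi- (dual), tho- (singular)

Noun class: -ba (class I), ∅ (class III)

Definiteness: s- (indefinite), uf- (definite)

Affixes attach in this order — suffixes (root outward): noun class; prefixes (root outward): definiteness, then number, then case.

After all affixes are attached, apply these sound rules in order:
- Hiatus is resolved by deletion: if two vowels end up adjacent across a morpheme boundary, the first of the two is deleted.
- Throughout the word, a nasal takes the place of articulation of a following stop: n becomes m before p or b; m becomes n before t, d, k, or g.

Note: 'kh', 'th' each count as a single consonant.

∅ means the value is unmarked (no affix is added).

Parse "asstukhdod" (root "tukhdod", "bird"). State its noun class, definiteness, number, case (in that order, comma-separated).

Segment: u-as-s-tukhdod.
noun class: ∅ → class III.
definiteness: s- → indefinite.
number: as- → plural.
case: u- → ablative.

class III, indefinite, plural, ablative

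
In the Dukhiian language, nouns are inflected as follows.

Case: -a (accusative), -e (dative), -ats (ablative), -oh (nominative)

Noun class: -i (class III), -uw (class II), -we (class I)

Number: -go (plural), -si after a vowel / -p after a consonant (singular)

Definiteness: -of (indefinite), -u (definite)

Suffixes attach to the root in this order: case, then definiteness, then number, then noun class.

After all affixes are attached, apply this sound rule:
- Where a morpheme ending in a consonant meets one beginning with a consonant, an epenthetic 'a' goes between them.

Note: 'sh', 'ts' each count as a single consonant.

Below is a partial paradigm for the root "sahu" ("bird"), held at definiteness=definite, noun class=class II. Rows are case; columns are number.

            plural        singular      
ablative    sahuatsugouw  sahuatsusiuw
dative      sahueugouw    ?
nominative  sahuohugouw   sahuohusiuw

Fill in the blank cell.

Attach case dative -e → sahue.
Attach definiteness definite -u → sahueu.
Attach number singular -si (after vowel 'u') → sahueusi.
Attach noun class class II -uw → sahueusiuw.
Epenthesis: no change.

sahueusiuw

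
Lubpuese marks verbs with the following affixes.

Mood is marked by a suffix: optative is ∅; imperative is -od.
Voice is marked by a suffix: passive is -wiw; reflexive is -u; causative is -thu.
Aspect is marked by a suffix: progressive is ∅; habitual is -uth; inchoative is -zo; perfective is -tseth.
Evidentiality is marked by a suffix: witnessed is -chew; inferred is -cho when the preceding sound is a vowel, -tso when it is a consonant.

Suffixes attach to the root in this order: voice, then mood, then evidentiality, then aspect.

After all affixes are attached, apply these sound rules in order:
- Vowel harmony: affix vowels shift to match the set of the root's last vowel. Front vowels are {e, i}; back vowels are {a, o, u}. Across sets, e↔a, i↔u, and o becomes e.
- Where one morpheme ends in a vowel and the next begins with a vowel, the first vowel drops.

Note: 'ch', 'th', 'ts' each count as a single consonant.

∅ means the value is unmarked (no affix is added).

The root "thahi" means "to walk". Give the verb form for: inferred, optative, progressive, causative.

Attach voice causative -thu → thahithu.
mood = optative: zero marking, form stays thahithu.
Attach evidentiality inferred -cho (after vowel 'u') → thahithucho.
aspect = progressive: zero marking, form stays thahithucho.
Apply vowel harmony: thahithucho → thahithiche.
Vowel deletion: no change.

thahithiche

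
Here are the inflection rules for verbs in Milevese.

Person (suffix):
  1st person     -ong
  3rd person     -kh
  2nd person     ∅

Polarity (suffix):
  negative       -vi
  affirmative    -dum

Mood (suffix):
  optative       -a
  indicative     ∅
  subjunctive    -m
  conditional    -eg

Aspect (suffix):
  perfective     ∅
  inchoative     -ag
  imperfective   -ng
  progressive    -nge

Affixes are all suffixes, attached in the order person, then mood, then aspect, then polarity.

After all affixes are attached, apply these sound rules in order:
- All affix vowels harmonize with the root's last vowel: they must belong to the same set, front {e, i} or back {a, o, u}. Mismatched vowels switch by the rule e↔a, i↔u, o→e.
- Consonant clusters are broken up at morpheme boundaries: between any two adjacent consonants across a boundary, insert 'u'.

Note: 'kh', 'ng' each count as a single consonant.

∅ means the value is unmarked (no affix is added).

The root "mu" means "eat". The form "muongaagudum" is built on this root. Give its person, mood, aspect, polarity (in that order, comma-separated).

Segment: mu-ong-a-ag-dum.
person: -ong → 1st person.
mood: -a → optative.
aspect: -ag → inchoative.
polarity: -dum → affirmative.

1st person, optative, inchoative, affirmative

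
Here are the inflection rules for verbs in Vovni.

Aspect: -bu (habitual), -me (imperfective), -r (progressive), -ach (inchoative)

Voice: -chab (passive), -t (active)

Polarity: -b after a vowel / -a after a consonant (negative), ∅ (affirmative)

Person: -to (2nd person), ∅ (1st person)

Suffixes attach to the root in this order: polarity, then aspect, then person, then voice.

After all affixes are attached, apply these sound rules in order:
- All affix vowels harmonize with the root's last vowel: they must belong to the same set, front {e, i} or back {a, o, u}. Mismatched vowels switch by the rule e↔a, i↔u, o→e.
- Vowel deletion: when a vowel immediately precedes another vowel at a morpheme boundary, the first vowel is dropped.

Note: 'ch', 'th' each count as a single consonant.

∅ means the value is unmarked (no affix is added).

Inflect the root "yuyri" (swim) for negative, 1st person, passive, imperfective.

Attach polarity negative -b (after vowel 'i') → yuyrib.
Attach aspect imperfective -me → yuyribme.
person = 1st person: zero marking, form stays yuyribme.
Attach voice passive -chab → yuyribmechab.
Apply vowel harmony: yuyribmechab → yuyribmecheb.
Vowel deletion: no change.

yuyribmecheb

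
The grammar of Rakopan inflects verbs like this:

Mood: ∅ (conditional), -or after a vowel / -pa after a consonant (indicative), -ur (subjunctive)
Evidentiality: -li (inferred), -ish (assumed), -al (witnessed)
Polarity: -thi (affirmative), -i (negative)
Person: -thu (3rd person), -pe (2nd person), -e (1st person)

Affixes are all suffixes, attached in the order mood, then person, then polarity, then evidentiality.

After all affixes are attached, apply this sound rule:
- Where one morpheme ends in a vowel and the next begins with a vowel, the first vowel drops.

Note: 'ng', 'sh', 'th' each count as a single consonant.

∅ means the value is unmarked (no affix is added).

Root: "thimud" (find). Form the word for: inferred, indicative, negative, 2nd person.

thimudpapili

Attach mood indicative -pa (after consonant 'd') → thimudpa.
Attach person 2nd person -pe → thimudpape.
Attach polarity negative -i → thimudpapei.
Attach evidentiality inferred -li → thimudpapeili.
Apply vowel deletion: thimudpapeili → thimudpapili.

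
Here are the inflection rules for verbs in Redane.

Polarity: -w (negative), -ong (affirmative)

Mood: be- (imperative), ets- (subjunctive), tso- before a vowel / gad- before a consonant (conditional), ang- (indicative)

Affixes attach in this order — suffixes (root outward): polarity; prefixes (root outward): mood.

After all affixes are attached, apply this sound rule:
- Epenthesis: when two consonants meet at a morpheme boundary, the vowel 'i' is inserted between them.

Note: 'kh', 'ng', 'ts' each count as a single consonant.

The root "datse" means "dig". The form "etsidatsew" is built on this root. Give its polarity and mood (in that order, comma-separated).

negative, subjunctive

Segment: ets-datse-w.
polarity: -w → negative.
mood: ets- → subjunctive.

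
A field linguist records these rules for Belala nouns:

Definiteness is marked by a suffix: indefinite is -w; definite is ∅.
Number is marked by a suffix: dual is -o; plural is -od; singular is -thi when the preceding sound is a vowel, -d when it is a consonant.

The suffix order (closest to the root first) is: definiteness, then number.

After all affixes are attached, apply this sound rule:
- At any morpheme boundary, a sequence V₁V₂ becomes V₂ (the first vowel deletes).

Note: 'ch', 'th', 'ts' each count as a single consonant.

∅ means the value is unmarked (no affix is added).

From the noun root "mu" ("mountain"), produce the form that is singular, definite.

definiteness = definite: zero marking, form stays mu.
Attach number singular -thi (after vowel 'u') → muthi.
Vowel deletion: no change.

muthi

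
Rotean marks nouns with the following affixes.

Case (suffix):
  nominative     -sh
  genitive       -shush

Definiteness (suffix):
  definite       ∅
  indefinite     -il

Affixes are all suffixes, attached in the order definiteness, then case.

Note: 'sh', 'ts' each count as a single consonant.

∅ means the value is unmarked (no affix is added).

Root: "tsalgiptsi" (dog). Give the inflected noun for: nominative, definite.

definiteness = definite: zero marking, form stays tsalgiptsi.
Attach case nominative -sh → tsalgiptsish.

tsalgiptsish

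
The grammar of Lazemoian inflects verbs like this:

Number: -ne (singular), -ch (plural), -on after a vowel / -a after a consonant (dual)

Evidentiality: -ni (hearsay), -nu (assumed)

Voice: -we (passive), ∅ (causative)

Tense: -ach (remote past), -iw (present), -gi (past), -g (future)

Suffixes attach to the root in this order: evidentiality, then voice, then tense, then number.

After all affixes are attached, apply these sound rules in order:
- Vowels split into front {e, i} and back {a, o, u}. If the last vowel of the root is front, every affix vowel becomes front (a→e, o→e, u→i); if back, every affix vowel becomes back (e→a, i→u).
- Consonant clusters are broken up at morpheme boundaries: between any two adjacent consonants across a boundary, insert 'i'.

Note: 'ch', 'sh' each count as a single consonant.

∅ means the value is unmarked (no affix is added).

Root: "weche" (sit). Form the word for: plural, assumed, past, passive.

Attach evidentiality assumed -nu → wechenu.
Attach voice passive -we → wechenuwe.
Attach tense past -gi → wechenuwegi.
Attach number plural -ch → wechenuwegich.
Apply vowel harmony: wechenuwegich → wecheniwegich.
Epenthesis: no change.

wecheniwegich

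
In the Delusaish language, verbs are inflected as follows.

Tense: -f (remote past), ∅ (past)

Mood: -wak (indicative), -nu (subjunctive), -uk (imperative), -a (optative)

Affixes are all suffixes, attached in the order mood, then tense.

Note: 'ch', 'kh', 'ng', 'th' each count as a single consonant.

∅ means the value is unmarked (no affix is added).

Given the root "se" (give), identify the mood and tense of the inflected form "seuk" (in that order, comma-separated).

imperative, past

Segment: se-uk.
mood: -uk → imperative.
tense: ∅ → past.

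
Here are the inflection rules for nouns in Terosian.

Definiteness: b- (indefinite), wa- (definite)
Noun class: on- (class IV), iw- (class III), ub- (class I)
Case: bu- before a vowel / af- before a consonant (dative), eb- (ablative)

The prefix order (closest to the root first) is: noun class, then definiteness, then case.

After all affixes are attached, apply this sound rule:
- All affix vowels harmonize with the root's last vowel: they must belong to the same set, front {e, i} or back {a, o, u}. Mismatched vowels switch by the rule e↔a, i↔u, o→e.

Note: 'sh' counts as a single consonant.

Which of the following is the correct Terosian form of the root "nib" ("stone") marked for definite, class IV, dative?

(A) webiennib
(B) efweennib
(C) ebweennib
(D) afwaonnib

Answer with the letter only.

B

Attach noun class class IV on- → onnib.
Attach definiteness definite wa- → waonnib.
Attach case dative af- (before consonant 'w') → afwaonnib.
Apply vowel harmony: afwaonnib → efweennib.
So the correct form is efweennib, option (B).
(D) afwaonnib is wrong: it fails to apply the sound rule(s).
(A) webiennib is wrong: it has the affixes in the wrong order.
(C) ebweennib is wrong: it uses ablative instead of dative for case.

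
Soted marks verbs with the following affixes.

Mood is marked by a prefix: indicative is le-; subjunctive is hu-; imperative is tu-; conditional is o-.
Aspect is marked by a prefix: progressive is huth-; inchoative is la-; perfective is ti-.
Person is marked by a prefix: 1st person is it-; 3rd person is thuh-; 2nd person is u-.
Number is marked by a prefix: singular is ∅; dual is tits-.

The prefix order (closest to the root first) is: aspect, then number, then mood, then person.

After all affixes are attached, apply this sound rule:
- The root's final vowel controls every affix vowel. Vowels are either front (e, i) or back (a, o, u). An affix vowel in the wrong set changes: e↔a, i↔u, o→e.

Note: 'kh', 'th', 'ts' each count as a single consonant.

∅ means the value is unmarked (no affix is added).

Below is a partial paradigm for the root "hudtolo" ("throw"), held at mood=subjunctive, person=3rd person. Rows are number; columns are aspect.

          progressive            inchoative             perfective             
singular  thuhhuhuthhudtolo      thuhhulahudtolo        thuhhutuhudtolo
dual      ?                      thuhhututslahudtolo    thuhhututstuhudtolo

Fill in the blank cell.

thuhhututshuthhudtolo

Attach aspect progressive huth- → huthhudtolo.
Attach number dual tits- → titshuthhudtolo.
Attach mood subjunctive hu- → hutitshuthhudtolo.
Attach person 3rd person thuh- → thuhhutitshuthhudtolo.
Apply vowel harmony: thuhhutitshuthhudtolo → thuhhututshuthhudtolo.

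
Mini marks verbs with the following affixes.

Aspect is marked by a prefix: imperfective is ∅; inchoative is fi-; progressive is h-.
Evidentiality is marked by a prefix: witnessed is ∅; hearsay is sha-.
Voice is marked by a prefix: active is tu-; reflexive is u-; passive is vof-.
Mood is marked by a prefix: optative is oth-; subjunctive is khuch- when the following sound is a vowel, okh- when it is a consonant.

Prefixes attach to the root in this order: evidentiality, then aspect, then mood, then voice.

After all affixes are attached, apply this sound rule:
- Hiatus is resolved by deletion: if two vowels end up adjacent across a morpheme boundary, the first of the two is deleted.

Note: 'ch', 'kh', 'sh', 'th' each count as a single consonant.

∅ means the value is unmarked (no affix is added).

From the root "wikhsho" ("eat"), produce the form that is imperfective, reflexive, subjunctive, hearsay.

okhshawikhsho

Attach evidentiality hearsay sha- → shawikhsho.
aspect = imperfective: zero marking, form stays shawikhsho.
Attach mood subjunctive okh- (before consonant 'sh') → okhshawikhsho.
Attach voice reflexive u- → uokhshawikhsho.
Apply vowel deletion: uokhshawikhsho → okhshawikhsho.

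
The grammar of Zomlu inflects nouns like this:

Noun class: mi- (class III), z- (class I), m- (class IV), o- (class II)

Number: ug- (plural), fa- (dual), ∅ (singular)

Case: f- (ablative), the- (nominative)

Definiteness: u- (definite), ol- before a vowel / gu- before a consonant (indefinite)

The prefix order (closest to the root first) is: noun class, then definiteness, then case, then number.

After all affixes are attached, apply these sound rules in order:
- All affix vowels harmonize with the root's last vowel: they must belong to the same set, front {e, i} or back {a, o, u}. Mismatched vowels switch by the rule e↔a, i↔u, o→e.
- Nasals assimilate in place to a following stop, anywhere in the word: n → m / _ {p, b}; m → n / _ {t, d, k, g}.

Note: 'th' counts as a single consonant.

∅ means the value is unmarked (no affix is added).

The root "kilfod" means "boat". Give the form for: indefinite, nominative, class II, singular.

Attach noun class class II o- → okilfod.
Attach definiteness indefinite ol- (before vowel 'o') → olokilfod.
Attach case nominative the- → theolokilfod.
number = singular: zero marking, form stays theolokilfod.
Apply vowel harmony: theolokilfod → thaolokilfod.
Nasal assimilation: no change.

thaolokilfod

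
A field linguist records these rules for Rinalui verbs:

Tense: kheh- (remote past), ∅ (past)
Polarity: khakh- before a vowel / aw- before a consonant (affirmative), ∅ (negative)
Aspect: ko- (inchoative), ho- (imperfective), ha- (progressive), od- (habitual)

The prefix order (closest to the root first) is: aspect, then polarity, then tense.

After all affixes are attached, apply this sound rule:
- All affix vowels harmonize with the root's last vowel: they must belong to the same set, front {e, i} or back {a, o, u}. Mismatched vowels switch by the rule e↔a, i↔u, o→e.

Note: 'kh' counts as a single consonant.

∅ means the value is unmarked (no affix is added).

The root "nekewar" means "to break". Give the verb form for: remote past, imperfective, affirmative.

Attach aspect imperfective ho- → honekewar.
Attach polarity affirmative aw- (before consonant 'h') → awhonekewar.
Attach tense remote past kheh- → khehawhonekewar.
Apply vowel harmony: khehawhonekewar → khahawhonekewar.

khahawhonekewar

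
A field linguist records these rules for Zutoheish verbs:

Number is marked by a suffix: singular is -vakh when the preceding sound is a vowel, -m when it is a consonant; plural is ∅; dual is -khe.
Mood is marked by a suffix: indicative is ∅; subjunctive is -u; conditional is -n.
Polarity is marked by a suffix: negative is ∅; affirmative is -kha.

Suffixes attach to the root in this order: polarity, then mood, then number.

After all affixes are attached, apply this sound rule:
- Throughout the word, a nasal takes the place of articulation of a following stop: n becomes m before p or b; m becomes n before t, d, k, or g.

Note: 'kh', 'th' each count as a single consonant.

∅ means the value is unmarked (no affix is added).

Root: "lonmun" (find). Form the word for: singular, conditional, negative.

lonmunnm

polarity = negative: zero marking, form stays lonmun.
Attach mood conditional -n → lonmunn.
Attach number singular -m (after consonant 'n') → lonmunnm.
Nasal assimilation: no change.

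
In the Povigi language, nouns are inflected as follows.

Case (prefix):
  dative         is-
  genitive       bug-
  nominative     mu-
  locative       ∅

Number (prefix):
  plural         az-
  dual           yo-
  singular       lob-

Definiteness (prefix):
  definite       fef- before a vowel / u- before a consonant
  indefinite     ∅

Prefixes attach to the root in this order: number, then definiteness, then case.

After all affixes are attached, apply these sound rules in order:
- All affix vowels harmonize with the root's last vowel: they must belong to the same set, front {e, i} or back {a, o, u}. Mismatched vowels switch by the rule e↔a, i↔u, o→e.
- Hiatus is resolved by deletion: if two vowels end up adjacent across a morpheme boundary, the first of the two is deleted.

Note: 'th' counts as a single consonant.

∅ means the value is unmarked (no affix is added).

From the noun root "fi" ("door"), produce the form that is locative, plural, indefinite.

Attach number plural az- → azfi.
definiteness = indefinite: zero marking, form stays azfi.
case = locative: zero marking, form stays azfi.
Apply vowel harmony: azfi → ezfi.
Vowel deletion: no change.

ezfi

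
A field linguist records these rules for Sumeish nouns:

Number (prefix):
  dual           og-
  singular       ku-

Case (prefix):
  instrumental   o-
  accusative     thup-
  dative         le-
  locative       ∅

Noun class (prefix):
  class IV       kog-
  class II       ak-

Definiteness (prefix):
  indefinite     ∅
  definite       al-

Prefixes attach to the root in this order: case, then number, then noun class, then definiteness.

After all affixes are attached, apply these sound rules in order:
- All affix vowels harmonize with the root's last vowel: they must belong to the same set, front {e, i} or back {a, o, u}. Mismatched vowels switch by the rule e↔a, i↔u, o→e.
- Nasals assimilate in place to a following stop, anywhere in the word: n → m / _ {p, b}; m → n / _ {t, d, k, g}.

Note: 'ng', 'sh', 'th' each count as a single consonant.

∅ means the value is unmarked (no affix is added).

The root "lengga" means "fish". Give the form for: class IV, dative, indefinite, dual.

Attach case dative le- → lelengga.
Attach number dual og- → oglelengga.
Attach noun class class IV kog- → kogoglelengga.
definiteness = indefinite: zero marking, form stays kogoglelengga.
Apply vowel harmony: kogoglelengga → kogoglalengga.
Nasal assimilation: no change.

kogoglalengga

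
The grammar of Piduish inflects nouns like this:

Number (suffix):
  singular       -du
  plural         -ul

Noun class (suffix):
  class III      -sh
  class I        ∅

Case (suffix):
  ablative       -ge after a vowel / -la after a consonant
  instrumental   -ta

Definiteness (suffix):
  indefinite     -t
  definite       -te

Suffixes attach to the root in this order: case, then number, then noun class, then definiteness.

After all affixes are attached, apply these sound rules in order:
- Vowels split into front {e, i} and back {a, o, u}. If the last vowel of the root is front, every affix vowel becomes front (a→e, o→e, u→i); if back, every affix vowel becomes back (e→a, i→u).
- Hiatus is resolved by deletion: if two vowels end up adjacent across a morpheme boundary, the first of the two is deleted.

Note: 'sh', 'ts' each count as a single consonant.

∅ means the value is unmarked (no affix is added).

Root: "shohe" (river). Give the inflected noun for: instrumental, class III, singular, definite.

Attach case instrumental -ta → shoheta.
Attach number singular -du → shohetadu.
Attach noun class class III -sh → shohetadush.
Attach definiteness definite -te → shohetadushte.
Apply vowel harmony: shohetadushte → shohetedishte.
Vowel deletion: no change.

shohetedishte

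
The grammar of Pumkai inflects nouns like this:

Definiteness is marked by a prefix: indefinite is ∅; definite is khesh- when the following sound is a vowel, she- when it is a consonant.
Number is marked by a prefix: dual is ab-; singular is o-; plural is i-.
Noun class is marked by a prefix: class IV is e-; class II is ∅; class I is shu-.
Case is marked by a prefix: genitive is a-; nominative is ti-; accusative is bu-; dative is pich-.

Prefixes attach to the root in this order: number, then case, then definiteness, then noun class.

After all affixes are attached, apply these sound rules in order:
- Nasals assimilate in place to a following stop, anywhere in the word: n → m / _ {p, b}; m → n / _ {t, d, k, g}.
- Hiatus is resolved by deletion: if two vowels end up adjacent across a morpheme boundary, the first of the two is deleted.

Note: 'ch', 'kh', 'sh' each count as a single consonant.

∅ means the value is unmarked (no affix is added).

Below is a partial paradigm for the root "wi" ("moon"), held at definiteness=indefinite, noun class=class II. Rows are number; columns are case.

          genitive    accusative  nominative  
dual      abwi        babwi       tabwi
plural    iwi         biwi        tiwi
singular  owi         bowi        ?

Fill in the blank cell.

Attach number singular o- → owi.
Attach case nominative ti- → tiowi.
definiteness = indefinite: zero marking, form stays tiowi.
noun class = class II: zero marking, form stays tiowi.
Nasal assimilation: no change.
Apply vowel deletion: tiowi → towi.

towi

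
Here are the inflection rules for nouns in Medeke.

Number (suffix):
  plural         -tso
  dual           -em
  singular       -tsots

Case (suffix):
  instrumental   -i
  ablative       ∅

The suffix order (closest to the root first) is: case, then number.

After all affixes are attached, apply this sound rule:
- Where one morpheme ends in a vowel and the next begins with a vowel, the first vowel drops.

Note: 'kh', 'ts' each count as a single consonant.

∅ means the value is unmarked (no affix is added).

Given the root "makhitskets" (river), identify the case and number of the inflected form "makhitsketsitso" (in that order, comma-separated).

Segment: makhitskets-i-tso.
case: -i → instrumental.
number: -tso → plural.

instrumental, plural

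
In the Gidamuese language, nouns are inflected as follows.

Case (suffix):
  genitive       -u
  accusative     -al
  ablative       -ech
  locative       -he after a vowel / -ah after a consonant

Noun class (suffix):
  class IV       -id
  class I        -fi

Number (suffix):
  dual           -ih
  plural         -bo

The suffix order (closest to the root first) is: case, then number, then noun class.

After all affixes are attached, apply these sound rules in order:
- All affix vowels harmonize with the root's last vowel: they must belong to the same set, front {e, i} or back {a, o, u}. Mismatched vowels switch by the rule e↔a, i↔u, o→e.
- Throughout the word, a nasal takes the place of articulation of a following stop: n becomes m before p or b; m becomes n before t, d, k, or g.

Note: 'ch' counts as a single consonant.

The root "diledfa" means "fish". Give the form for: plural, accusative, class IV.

diledfaalboud

Attach case accusative -al → diledfaal.
Attach number plural -bo → diledfaalbo.
Attach noun class class IV -id → diledfaalboid.
Apply vowel harmony: diledfaalboid → diledfaalboud.
Nasal assimilation: no change.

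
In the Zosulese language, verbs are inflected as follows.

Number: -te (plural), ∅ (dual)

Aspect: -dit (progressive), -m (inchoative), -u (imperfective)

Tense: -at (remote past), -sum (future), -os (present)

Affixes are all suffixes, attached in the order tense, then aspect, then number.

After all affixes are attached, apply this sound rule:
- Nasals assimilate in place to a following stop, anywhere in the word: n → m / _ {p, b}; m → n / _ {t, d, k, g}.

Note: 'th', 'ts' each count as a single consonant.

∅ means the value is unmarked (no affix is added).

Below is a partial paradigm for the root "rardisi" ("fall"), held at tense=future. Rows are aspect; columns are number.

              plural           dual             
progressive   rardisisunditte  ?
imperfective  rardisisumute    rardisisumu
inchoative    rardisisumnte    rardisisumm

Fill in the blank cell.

rardisisundit

Attach tense future -sum → rardisisum.
Attach aspect progressive -dit → rardisisumdit.
number = dual: zero marking, form stays rardisisumdit.
Apply nasal assimilation: rardisisumdit → rardisisundit.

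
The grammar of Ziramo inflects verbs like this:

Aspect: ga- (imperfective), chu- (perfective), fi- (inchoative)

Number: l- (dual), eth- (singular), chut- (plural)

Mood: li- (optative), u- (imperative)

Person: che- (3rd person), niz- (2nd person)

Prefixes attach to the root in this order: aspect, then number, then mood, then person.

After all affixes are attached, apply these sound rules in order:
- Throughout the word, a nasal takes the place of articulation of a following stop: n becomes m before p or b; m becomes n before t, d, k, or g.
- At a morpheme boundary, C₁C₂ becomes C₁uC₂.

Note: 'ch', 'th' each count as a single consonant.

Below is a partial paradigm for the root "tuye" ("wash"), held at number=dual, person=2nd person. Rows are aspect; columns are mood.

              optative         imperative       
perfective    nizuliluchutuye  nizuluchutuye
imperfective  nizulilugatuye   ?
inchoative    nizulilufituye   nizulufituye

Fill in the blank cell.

Attach aspect imperfective ga- → gatuye.
Attach number dual l- → lgatuye.
Attach mood imperative u- → ulgatuye.
Attach person 2nd person niz- → nizulgatuye.
Nasal assimilation: no change.
Apply epenthesis: nizulgatuye → nizulugatuye.

nizulugatuye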